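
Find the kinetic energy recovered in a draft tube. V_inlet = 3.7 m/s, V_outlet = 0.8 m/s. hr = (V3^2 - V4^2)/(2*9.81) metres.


hr = (3.7^2 - 0.8^2) / (2*9.81) = 0.6651 m


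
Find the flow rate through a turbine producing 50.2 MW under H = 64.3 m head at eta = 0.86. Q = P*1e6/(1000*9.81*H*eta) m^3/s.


Q = 50.2 * 1e6 / (1000 * 9.81 * 64.3 * 0.86) = 92.5391 m^3/s


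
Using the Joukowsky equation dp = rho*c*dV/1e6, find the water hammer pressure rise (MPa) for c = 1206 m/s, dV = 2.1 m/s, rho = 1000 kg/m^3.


dp = 1000 * 1206 * 2.1 / 1e6 = 2.5326 MPa


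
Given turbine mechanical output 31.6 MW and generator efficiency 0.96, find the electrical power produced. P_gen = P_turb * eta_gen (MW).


P_gen = 31.6 * 0.96 = 30.3360 MW


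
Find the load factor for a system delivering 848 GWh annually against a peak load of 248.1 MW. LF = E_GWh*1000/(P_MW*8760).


LF = 848 * 1000 / (248.1 * 8760) = 0.3902


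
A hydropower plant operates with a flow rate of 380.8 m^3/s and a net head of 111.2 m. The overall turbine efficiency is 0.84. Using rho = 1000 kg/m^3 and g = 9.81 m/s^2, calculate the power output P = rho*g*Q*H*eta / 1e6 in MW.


P = 1000 * 9.81 * 380.8 * 111.2 * 0.84 / 1e6 = 348.9394 MW


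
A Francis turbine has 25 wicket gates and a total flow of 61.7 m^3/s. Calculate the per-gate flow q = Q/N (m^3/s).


q = 61.7 / 25 = 2.4680 m^3/s


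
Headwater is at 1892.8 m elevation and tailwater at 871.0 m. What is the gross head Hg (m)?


Hg = 1892.8 - 871.0 = 1021.8000 m


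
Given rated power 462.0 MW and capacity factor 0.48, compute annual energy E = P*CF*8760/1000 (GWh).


E = 462.0 * 0.48 * 8760 / 1000 = 1942.6176 GWh


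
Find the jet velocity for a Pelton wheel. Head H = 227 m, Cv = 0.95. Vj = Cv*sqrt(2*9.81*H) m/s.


Vj = 0.95 * sqrt(2*9.81*227) = 63.3995 m/s


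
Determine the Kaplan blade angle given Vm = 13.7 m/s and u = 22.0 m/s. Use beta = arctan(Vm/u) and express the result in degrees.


beta = arctan(13.7 / 22.0) = 31.9116 degrees


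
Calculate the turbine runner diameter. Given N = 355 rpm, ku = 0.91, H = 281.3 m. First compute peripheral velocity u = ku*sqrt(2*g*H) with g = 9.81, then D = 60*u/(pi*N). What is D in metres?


u = 0.91 * sqrt(2*9.81*281.3) = 67.6045 m/s
D = 60 * 67.6045 / (pi * 355) = 3.6370 m


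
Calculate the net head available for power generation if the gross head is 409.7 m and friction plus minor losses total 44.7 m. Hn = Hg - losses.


Hn = 409.7 - 44.7 = 365.0000 m


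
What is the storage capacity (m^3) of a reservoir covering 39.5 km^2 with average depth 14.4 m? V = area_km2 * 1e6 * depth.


V = 39.5 * 1e6 * 14.4 = 5.6880e+08 m^3


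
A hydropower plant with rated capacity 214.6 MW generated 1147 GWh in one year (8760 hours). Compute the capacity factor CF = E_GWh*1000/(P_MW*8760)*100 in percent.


CF = 1147 * 1000 / (214.6 * 8760) * 100 = 61.0140 %


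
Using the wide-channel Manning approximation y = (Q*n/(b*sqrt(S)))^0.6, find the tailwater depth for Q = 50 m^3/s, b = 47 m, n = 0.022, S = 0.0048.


y = (50 * 0.022 / (47 * 0.0048^0.5))^0.6 = 0.5214 m


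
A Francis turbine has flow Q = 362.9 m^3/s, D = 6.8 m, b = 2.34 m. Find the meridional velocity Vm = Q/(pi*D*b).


Vm = 362.9 / (pi * 6.8 * 2.34) = 7.2596 m/s


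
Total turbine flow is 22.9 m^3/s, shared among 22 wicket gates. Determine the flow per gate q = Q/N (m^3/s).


q = 22.9 / 22 = 1.0409 m^3/s


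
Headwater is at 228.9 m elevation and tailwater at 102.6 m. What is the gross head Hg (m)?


Hg = 228.9 - 102.6 = 126.3000 m


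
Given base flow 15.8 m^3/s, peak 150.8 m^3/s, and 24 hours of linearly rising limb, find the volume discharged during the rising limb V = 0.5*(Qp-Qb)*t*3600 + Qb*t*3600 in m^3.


V = 0.5*(150.8 - 15.8)*24*3600 + 15.8*24*3600 = 7.1971e+06 m^3


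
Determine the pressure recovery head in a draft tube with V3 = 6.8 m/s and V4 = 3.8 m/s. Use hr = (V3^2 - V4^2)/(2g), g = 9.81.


hr = (6.8^2 - 3.8^2) / (2*9.81) = 1.6208 m


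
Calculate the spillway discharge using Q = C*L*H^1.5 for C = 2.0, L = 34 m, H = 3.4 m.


Q = 2.0 * 34 * 3.4^1.5 = 426.3117 m^3/s


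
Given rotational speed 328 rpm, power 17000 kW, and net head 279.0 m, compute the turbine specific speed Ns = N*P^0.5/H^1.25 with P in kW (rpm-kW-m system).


Ns = 328 * 17000^0.5 / 279.0^1.25 = 37.5053


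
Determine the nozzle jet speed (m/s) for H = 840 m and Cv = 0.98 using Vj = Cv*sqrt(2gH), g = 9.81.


Vj = 0.98 * sqrt(2*9.81*840) = 125.8100 m/s


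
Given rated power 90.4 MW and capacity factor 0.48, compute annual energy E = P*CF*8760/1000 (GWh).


E = 90.4 * 0.48 * 8760 / 1000 = 380.1139 GWh


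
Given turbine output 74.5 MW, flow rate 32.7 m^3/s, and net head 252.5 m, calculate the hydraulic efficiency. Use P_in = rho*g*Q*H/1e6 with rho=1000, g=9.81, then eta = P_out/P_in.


P_in = 1000 * 9.81 * 32.7 * 252.5 / 1e6 = 80.9987 MW
eta = 74.5 / 80.9987 = 0.9198


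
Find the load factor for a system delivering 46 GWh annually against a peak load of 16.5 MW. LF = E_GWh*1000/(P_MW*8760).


LF = 46 * 1000 / (16.5 * 8760) = 0.3183


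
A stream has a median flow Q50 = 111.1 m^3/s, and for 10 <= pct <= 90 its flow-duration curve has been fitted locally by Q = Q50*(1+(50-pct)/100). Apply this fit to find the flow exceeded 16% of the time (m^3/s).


Q = 111.1 * (1 + (50 - 16)/100) = 148.8740 m^3/s


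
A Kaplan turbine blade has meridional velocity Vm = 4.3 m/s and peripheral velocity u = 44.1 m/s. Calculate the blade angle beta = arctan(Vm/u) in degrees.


beta = arctan(4.3 / 44.1) = 5.5691 degrees


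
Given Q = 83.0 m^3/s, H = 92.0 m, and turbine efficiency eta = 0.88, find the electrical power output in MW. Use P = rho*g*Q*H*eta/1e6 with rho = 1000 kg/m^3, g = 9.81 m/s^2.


P = 1000 * 9.81 * 83.0 * 92.0 * 0.88 / 1e6 = 65.9201 MW


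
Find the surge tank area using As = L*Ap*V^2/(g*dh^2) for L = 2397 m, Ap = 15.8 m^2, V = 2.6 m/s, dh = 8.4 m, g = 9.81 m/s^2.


As = 2397 * 15.8 * 2.6^2 / (9.81 * 8.4^2) = 369.8659 m^2


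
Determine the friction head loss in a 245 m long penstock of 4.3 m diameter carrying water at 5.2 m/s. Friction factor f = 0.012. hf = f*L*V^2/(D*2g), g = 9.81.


hf = 0.012 * 245 * 5.2^2 / (4.3 * 2 * 9.81) = 0.9423 m


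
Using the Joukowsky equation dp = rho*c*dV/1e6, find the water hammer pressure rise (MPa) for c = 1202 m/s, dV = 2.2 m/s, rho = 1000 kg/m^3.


dp = 1000 * 1202 * 2.2 / 1e6 = 2.6444 MPa


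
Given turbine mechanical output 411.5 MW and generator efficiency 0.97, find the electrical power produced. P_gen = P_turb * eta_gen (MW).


P_gen = 411.5 * 0.97 = 399.1550 MW


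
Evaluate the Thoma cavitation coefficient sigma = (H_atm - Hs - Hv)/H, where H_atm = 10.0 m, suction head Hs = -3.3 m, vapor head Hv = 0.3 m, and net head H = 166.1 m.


sigma = (10.0 - (-3.3) - 0.3) / 166.1 = 0.0783


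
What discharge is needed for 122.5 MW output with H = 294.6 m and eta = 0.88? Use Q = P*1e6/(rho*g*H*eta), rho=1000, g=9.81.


Q = 122.5 * 1e6 / (1000 * 9.81 * 294.6 * 0.88) = 48.1672 m^3/s


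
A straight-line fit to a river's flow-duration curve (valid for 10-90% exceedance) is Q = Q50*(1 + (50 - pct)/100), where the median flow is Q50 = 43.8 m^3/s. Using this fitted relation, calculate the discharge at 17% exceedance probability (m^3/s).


Q = 43.8 * (1 + (50 - 17)/100) = 58.2540 m^3/s


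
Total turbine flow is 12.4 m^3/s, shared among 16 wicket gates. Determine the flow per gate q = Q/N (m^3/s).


q = 12.4 / 16 = 0.7750 m^3/s


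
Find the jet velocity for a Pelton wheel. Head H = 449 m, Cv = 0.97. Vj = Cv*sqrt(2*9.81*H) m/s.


Vj = 0.97 * sqrt(2*9.81*449) = 91.0425 m/s


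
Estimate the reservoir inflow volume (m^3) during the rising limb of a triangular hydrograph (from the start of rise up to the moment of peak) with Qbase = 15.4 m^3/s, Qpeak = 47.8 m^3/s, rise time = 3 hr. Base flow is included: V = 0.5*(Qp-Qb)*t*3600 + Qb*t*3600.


V = 0.5*(47.8 - 15.4)*3*3600 + 15.4*3*3600 = 341280.0000 m^3


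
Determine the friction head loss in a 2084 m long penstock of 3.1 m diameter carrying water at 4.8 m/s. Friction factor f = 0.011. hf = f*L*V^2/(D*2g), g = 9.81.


hf = 0.011 * 2084 * 4.8^2 / (3.1 * 2 * 9.81) = 8.6838 m


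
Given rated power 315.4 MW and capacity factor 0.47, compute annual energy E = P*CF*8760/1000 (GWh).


E = 315.4 * 0.47 * 8760 / 1000 = 1298.5649 GWh


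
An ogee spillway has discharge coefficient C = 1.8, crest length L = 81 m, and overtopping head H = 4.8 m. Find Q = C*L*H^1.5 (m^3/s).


Q = 1.8 * 81 * 4.8^1.5 = 1533.2726 m^3/s


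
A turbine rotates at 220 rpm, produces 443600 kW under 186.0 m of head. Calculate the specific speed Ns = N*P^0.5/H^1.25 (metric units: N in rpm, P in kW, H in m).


Ns = 220 * 443600^0.5 / 186.0^1.25 = 213.3179


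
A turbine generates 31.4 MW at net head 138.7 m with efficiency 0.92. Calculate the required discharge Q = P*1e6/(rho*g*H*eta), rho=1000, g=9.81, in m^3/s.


Q = 31.4 * 1e6 / (1000 * 9.81 * 138.7 * 0.92) = 25.0840 m^3/s


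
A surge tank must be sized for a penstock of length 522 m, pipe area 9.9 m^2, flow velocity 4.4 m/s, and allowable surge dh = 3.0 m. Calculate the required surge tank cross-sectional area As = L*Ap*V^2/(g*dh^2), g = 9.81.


As = 522 * 9.9 * 4.4^2 / (9.81 * 3.0^2) = 1133.1817 m^2


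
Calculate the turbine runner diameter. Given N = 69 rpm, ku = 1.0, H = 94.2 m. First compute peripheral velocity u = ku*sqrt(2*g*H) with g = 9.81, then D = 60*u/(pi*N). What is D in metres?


u = 1.0 * sqrt(2*9.81*94.2) = 42.9907 m/s
D = 60 * 42.9907 / (pi * 69) = 11.8995 m


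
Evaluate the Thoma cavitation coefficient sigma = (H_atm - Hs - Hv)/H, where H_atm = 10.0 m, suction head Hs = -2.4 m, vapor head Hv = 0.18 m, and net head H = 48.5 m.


sigma = (10.0 - (-2.4) - 0.18) / 48.5 = 0.2520


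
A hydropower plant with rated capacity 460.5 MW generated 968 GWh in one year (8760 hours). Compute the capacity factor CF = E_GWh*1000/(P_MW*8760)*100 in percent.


CF = 968 * 1000 / (460.5 * 8760) * 100 = 23.9962 %


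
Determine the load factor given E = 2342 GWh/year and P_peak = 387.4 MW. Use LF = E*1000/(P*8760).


LF = 2342 * 1000 / (387.4 * 8760) = 0.6901


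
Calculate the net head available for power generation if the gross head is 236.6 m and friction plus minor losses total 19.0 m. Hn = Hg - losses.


Hn = 236.6 - 19.0 = 217.6000 m


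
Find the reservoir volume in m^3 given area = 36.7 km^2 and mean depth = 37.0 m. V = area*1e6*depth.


V = 36.7 * 1e6 * 37.0 = 1.3579e+09 m^3


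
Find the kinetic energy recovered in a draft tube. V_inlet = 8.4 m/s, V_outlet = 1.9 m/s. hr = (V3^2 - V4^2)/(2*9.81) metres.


hr = (8.4^2 - 1.9^2) / (2*9.81) = 3.4123 m


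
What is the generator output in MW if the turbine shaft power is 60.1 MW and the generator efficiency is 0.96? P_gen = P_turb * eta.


P_gen = 60.1 * 0.96 = 57.6960 MW


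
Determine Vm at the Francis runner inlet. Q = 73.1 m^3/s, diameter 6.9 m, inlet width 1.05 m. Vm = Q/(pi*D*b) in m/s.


Vm = 73.1 / (pi * 6.9 * 1.05) = 3.2117 m/s


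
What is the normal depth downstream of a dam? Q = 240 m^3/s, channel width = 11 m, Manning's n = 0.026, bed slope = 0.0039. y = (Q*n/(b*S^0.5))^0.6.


y = (240 * 0.026 / (11 * 0.0039^0.5))^0.6 = 3.7580 m


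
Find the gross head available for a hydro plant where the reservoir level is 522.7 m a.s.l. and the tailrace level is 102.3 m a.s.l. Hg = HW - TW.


Hg = 522.7 - 102.3 = 420.4000 m


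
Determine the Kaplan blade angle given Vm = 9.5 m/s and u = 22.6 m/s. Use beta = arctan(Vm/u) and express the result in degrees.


beta = arctan(9.5 / 22.6) = 22.7996 degrees


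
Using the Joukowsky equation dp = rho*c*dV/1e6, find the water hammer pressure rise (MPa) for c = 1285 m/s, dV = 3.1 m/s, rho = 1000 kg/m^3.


dp = 1000 * 1285 * 3.1 / 1e6 = 3.9835 MPa


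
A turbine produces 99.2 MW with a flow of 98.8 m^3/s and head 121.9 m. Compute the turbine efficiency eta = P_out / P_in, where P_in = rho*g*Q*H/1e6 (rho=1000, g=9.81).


P_in = 1000 * 9.81 * 98.8 * 121.9 / 1e6 = 118.1489 MW
eta = 99.2 / 118.1489 = 0.8396


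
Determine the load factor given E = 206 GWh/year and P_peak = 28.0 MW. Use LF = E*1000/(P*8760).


LF = 206 * 1000 / (28.0 * 8760) = 0.8399


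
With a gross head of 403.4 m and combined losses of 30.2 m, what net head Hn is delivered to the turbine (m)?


Hn = 403.4 - 30.2 = 373.2000 m


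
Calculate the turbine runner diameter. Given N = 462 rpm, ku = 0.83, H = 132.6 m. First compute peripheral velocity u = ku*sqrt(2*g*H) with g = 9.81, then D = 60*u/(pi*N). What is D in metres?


u = 0.83 * sqrt(2*9.81*132.6) = 42.3350 m/s
D = 60 * 42.3350 / (pi * 462) = 1.7501 m


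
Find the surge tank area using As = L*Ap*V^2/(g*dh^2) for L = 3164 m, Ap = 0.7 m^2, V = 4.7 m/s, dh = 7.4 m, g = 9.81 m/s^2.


As = 3164 * 0.7 * 4.7^2 / (9.81 * 7.4^2) = 91.0747 m^2


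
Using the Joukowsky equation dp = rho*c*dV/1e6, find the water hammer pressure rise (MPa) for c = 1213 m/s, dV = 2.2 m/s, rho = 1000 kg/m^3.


dp = 1000 * 1213 * 2.2 / 1e6 = 2.6686 MPa


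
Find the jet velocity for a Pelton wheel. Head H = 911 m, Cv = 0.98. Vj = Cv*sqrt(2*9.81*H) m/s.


Vj = 0.98 * sqrt(2*9.81*911) = 131.0191 m/s


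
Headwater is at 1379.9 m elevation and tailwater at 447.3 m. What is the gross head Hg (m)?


Hg = 1379.9 - 447.3 = 932.6000 m


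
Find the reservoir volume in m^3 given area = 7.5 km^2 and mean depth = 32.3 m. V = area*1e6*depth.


V = 7.5 * 1e6 * 32.3 = 2.4225e+08 m^3


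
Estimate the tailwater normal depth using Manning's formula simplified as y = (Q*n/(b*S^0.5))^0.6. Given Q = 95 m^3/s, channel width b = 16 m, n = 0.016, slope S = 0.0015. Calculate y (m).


y = (95 * 0.016 / (16 * 0.0015^0.5))^0.6 = 1.7132 m


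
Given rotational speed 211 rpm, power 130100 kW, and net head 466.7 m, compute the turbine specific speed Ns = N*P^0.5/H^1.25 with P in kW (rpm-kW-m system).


Ns = 211 * 130100^0.5 / 466.7^1.25 = 35.0852


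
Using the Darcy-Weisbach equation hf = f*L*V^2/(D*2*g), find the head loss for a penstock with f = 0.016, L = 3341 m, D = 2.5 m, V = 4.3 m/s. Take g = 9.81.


hf = 0.016 * 3341 * 4.3^2 / (2.5 * 2 * 9.81) = 20.1509 m


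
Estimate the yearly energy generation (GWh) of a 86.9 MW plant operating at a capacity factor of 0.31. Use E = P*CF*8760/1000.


E = 86.9 * 0.31 * 8760 / 1000 = 235.9856 GWh


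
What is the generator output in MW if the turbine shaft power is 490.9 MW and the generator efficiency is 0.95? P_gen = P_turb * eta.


P_gen = 490.9 * 0.95 = 466.3550 MW


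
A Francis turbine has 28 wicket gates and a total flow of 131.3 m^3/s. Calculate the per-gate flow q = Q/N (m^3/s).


q = 131.3 / 28 = 4.6893 m^3/s


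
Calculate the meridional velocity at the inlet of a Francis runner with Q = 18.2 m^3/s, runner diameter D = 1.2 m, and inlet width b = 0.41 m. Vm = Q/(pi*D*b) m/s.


Vm = 18.2 / (pi * 1.2 * 0.41) = 11.7749 m/s


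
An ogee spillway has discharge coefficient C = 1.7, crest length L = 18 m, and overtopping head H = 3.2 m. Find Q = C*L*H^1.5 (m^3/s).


Q = 1.7 * 18 * 3.2^1.5 = 175.1646 m^3/s


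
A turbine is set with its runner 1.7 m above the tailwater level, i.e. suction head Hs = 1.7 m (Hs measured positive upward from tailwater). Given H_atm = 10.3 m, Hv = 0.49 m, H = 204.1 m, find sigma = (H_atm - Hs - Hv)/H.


sigma = (10.3 - 1.7 - 0.49) / 204.1 = 0.0397


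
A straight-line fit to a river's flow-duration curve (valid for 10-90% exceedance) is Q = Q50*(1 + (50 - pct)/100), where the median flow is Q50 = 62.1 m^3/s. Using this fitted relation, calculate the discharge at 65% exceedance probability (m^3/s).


Q = 62.1 * (1 + (50 - 65)/100) = 52.7850 m^3/s


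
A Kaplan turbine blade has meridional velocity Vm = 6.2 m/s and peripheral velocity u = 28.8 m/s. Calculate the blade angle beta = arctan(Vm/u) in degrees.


beta = arctan(6.2 / 28.8) = 12.1491 degrees


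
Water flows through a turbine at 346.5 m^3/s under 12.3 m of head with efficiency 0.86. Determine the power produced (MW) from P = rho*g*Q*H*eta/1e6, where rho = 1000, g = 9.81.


P = 1000 * 9.81 * 346.5 * 12.3 * 0.86 / 1e6 = 35.9564 MW


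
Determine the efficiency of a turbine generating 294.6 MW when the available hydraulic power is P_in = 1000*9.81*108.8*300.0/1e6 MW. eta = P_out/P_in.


P_in = 1000 * 9.81 * 108.8 * 300.0 / 1e6 = 320.1984 MW
eta = 294.6 / 320.1984 = 0.9201


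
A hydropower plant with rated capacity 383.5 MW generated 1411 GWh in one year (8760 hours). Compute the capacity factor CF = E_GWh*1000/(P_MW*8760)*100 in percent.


CF = 1411 * 1000 / (383.5 * 8760) * 100 = 42.0008 %


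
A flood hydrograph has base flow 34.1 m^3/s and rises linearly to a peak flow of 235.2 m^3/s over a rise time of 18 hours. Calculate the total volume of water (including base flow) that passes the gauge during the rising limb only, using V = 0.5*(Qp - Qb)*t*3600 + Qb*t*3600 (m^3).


V = 0.5*(235.2 - 34.1)*18*3600 + 34.1*18*3600 = 8.7253e+06 m^3


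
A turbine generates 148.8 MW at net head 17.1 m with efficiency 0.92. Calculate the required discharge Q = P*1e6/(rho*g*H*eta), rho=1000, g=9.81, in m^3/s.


Q = 148.8 * 1e6 / (1000 * 9.81 * 17.1 * 0.92) = 964.1619 m^3/s


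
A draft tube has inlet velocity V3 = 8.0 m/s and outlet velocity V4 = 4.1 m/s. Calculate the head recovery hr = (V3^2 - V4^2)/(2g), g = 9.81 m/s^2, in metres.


hr = (8.0^2 - 4.1^2) / (2*9.81) = 2.4052 m


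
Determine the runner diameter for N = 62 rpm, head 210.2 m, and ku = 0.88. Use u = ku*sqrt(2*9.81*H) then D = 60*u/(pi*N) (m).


u = 0.88 * sqrt(2*9.81*210.2) = 56.5130 m/s
D = 60 * 56.5130 / (pi * 62) = 17.4084 m


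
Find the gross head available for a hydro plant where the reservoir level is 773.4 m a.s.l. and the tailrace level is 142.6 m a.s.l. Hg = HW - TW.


Hg = 773.4 - 142.6 = 630.8000 m


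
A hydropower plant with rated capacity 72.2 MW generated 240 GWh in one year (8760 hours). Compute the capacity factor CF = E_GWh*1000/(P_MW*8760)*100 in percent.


CF = 240 * 1000 / (72.2 * 8760) * 100 = 37.9463 %


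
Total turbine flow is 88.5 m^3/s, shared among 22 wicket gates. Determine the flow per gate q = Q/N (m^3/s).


q = 88.5 / 22 = 4.0227 m^3/s


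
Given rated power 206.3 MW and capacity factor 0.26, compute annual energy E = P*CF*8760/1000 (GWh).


E = 206.3 * 0.26 * 8760 / 1000 = 469.8689 GWh


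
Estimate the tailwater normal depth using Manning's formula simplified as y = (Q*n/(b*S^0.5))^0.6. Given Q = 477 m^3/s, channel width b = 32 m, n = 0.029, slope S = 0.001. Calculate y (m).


y = (477 * 0.029 / (32 * 0.001^0.5))^0.6 = 4.8024 m


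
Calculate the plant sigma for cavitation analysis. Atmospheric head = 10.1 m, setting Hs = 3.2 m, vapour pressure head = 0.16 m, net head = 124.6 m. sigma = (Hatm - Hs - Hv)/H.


sigma = (10.1 - 3.2 - 0.16) / 124.6 = 0.0541


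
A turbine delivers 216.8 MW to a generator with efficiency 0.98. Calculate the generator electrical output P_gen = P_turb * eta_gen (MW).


P_gen = 216.8 * 0.98 = 212.4640 MW


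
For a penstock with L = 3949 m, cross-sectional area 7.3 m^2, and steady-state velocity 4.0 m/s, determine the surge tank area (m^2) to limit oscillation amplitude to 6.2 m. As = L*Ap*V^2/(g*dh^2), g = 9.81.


As = 3949 * 7.3 * 4.0^2 / (9.81 * 6.2^2) = 1223.1440 m^2


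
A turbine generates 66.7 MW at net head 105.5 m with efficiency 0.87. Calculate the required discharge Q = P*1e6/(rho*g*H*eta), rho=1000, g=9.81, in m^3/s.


Q = 66.7 * 1e6 / (1000 * 9.81 * 105.5 * 0.87) = 74.0773 m^3/s


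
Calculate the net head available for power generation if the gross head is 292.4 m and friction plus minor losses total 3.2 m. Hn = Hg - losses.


Hn = 292.4 - 3.2 = 289.2000 m


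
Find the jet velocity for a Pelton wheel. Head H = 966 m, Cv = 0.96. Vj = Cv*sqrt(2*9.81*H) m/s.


Vj = 0.96 * sqrt(2*9.81*966) = 132.1628 m/s


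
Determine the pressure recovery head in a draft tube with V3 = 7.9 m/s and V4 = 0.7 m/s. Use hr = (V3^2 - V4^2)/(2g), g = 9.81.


hr = (7.9^2 - 0.7^2) / (2*9.81) = 3.1560 m


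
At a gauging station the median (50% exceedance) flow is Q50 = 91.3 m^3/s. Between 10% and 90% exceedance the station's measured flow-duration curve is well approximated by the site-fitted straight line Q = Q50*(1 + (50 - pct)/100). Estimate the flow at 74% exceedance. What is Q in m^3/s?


Q = 91.3 * (1 + (50 - 74)/100) = 69.3880 m^3/s


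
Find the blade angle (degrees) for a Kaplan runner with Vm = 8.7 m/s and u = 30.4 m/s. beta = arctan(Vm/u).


beta = arctan(8.7 / 30.4) = 15.9703 degrees


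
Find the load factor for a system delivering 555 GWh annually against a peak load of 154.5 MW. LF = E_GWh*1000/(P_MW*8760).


LF = 555 * 1000 / (154.5 * 8760) = 0.4101


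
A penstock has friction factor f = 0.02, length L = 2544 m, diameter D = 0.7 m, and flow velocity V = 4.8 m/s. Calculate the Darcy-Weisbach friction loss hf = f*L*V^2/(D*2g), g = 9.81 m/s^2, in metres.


hf = 0.02 * 2544 * 4.8^2 / (0.7 * 2 * 9.81) = 85.3557 m


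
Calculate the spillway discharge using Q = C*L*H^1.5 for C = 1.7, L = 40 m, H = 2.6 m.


Q = 1.7 * 40 * 2.6^1.5 = 285.0814 m^3/s


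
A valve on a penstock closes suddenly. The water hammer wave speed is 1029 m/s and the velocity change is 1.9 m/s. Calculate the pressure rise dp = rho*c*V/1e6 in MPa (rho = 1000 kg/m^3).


dp = 1000 * 1029 * 1.9 / 1e6 = 1.9551 MPa


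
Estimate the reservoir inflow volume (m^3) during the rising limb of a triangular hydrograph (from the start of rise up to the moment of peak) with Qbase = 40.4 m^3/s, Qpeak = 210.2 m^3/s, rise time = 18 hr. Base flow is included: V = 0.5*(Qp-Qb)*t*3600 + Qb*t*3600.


V = 0.5*(210.2 - 40.4)*18*3600 + 40.4*18*3600 = 8.1194e+06 m^3


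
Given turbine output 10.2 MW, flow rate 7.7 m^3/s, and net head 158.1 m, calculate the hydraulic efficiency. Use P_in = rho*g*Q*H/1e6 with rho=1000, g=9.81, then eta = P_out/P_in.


P_in = 1000 * 9.81 * 7.7 * 158.1 / 1e6 = 11.9424 MW
eta = 10.2 / 11.9424 = 0.8541


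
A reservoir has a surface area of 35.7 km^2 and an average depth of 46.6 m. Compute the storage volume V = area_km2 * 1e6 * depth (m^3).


V = 35.7 * 1e6 * 46.6 = 1.6636e+09 m^3


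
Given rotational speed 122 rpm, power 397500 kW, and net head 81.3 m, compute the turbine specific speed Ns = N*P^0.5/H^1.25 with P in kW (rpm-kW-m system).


Ns = 122 * 397500^0.5 / 81.3^1.25 = 315.0759


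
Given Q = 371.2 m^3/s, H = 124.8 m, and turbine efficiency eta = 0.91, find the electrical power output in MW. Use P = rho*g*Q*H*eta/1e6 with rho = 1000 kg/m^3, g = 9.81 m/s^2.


P = 1000 * 9.81 * 371.2 * 124.8 * 0.91 / 1e6 = 413.5547 MW


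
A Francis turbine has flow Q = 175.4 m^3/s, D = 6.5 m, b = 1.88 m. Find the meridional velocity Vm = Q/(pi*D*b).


Vm = 175.4 / (pi * 6.5 * 1.88) = 4.5689 m/s


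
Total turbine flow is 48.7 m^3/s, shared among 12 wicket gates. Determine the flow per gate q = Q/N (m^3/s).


q = 48.7 / 12 = 4.0583 m^3/s


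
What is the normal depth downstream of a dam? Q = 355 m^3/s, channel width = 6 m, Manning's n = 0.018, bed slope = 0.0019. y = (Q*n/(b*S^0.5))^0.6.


y = (355 * 0.018 / (6 * 0.0019^0.5))^0.6 = 6.8043 m


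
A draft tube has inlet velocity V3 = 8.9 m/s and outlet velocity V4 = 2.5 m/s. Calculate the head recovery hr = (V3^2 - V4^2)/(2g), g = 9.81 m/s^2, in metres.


hr = (8.9^2 - 2.5^2) / (2*9.81) = 3.7187 m


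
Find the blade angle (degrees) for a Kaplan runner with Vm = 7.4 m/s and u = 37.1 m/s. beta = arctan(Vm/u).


beta = arctan(7.4 / 37.1) = 11.2802 degrees


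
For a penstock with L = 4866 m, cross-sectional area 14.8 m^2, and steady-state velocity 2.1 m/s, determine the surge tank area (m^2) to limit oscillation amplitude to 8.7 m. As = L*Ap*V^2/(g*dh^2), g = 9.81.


As = 4866 * 14.8 * 2.1^2 / (9.81 * 8.7^2) = 427.7253 m^2


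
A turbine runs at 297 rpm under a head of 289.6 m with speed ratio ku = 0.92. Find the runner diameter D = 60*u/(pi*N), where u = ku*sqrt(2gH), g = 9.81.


u = 0.92 * sqrt(2*9.81*289.6) = 69.3484 m/s
D = 60 * 69.3484 / (pi * 297) = 4.4595 m


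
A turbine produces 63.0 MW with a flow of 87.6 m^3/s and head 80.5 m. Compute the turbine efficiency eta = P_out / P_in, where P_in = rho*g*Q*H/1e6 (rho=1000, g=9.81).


P_in = 1000 * 9.81 * 87.6 * 80.5 / 1e6 = 69.1782 MW
eta = 63.0 / 69.1782 = 0.9107


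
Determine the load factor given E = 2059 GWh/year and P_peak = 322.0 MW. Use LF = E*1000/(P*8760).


LF = 2059 * 1000 / (322.0 * 8760) = 0.7300


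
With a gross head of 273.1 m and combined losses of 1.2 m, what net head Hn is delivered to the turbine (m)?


Hn = 273.1 - 1.2 = 271.9000 m


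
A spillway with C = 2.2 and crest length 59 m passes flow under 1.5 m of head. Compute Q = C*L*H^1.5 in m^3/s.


Q = 2.2 * 59 * 1.5^1.5 = 238.4578 m^3/s


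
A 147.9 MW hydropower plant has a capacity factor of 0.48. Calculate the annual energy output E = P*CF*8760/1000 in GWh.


E = 147.9 * 0.48 * 8760 / 1000 = 621.8899 GWh


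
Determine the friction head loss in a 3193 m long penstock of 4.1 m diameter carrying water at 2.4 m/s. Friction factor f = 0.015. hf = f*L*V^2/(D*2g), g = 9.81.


hf = 0.015 * 3193 * 2.4^2 / (4.1 * 2 * 9.81) = 3.4295 m


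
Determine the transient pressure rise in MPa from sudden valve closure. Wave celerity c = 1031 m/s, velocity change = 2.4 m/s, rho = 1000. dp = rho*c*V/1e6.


dp = 1000 * 1031 * 2.4 / 1e6 = 2.4744 MPa


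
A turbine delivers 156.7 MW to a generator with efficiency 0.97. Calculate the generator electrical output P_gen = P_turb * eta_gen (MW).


P_gen = 156.7 * 0.97 = 151.9990 MW


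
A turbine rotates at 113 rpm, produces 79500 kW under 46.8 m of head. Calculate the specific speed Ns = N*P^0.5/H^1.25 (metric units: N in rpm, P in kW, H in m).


Ns = 113 * 79500^0.5 / 46.8^1.25 = 260.2883


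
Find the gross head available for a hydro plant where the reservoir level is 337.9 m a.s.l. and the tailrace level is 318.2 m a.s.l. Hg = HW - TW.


Hg = 337.9 - 318.2 = 19.7000 m


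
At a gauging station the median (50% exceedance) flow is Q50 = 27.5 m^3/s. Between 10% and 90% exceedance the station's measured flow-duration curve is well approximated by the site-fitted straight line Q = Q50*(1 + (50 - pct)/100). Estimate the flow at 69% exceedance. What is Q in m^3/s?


Q = 27.5 * (1 + (50 - 69)/100) = 22.2750 m^3/s


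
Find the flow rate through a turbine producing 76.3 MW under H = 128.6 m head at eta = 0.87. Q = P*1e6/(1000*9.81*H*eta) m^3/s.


Q = 76.3 * 1e6 / (1000 * 9.81 * 128.6 * 0.87) = 69.5177 m^3/s


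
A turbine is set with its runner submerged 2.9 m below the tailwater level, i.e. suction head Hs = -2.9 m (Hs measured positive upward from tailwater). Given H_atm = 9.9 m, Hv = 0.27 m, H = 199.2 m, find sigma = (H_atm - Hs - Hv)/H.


sigma = (9.9 - (-2.9) - 0.27) / 199.2 = 0.0629


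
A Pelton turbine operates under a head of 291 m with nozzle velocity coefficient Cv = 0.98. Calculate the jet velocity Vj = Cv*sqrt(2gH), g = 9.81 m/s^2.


Vj = 0.98 * sqrt(2*9.81*291) = 74.0495 m/s


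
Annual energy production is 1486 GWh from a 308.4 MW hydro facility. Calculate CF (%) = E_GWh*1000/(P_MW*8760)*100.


CF = 1486 * 1000 / (308.4 * 8760) * 100 = 55.0048 %


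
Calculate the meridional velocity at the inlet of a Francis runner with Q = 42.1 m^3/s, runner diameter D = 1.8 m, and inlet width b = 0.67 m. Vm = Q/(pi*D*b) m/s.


Vm = 42.1 / (pi * 1.8 * 0.67) = 11.1118 m/s


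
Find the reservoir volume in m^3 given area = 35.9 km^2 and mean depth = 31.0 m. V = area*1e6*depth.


V = 35.9 * 1e6 * 31.0 = 1.1129e+09 m^3


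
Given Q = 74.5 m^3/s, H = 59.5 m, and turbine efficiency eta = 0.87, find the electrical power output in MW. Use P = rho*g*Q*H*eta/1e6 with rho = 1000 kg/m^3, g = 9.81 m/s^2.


P = 1000 * 9.81 * 74.5 * 59.5 * 0.87 / 1e6 = 37.8322 MW


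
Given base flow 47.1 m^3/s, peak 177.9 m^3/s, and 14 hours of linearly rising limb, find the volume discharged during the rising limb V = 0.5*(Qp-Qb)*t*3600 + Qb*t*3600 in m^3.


V = 0.5*(177.9 - 47.1)*14*3600 + 47.1*14*3600 = 5.6700e+06 m^3


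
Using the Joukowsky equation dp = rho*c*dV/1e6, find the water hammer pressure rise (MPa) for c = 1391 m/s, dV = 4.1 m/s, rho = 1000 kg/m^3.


dp = 1000 * 1391 * 4.1 / 1e6 = 5.7031 MPa


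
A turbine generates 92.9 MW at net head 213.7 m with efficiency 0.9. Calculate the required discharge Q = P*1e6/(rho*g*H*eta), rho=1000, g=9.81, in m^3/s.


Q = 92.9 * 1e6 / (1000 * 9.81 * 213.7 * 0.9) = 49.2379 m^3/s


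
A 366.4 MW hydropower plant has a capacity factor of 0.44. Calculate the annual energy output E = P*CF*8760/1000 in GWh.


E = 366.4 * 0.44 * 8760 / 1000 = 1412.2522 GWh


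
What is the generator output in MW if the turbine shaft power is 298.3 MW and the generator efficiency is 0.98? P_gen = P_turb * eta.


P_gen = 298.3 * 0.98 = 292.3340 MW


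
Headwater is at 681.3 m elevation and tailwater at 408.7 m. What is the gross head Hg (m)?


Hg = 681.3 - 408.7 = 272.6000 m


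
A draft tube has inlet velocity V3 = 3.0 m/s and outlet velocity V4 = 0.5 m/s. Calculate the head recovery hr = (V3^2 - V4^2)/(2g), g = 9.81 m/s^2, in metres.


hr = (3.0^2 - 0.5^2) / (2*9.81) = 0.4460 m


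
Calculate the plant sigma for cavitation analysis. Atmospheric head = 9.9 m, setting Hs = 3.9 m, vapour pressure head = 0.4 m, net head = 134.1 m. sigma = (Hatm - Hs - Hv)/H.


sigma = (9.9 - 3.9 - 0.4) / 134.1 = 0.0418


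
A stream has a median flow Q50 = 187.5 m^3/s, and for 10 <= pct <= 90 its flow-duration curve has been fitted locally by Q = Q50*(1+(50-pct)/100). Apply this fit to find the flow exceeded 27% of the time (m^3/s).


Q = 187.5 * (1 + (50 - 27)/100) = 230.6250 m^3/s


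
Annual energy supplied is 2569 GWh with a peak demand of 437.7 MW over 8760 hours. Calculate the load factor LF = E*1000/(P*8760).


LF = 2569 * 1000 / (437.7 * 8760) = 0.6700


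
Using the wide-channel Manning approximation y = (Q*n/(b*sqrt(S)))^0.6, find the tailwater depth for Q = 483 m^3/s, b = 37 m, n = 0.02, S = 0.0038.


y = (483 * 0.02 / (37 * 0.0038^0.5))^0.6 = 2.3776 m


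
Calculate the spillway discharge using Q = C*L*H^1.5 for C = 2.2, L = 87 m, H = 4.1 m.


Q = 2.2 * 87 * 4.1^1.5 = 1588.9774 m^3/s


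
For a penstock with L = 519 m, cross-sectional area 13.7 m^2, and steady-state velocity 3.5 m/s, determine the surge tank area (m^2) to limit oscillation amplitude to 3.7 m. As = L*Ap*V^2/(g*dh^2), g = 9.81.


As = 519 * 13.7 * 3.5^2 / (9.81 * 3.7^2) = 648.5621 m^2


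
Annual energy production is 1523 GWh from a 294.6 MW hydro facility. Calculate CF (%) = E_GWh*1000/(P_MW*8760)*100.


CF = 1523 * 1000 / (294.6 * 8760) * 100 = 59.0151 %


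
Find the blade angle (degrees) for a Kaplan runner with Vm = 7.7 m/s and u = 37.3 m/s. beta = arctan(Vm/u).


beta = arctan(7.7 / 37.3) = 11.6640 degrees


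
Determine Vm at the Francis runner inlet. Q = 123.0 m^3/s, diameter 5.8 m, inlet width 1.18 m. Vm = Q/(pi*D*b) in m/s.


Vm = 123.0 / (pi * 5.8 * 1.18) = 5.7206 m/s


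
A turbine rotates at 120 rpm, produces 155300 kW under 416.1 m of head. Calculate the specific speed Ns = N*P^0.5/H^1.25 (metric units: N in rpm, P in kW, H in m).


Ns = 120 * 155300^0.5 / 416.1^1.25 = 25.1634


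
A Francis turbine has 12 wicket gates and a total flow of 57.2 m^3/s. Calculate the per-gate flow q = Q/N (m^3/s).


q = 57.2 / 12 = 4.7667 m^3/s


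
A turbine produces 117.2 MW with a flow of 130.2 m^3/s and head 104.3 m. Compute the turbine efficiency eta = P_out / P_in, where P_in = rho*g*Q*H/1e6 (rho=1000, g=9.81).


P_in = 1000 * 9.81 * 130.2 * 104.3 / 1e6 = 133.2184 MW
eta = 117.2 / 133.2184 = 0.8798


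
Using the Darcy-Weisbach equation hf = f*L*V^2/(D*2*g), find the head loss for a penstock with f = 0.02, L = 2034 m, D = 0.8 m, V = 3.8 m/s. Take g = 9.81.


hf = 0.02 * 2034 * 3.8^2 / (0.8 * 2 * 9.81) = 37.4248 m


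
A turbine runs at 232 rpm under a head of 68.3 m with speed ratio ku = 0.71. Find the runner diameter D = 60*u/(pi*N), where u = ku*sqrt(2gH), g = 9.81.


u = 0.71 * sqrt(2*9.81*68.3) = 25.9907 m/s
D = 60 * 25.9907 / (pi * 232) = 2.1396 m


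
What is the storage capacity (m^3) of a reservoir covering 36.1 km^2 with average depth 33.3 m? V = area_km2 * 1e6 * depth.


V = 36.1 * 1e6 * 33.3 = 1.2021e+09 m^3


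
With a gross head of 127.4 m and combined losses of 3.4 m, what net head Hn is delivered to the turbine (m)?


Hn = 127.4 - 3.4 = 124.0000 m


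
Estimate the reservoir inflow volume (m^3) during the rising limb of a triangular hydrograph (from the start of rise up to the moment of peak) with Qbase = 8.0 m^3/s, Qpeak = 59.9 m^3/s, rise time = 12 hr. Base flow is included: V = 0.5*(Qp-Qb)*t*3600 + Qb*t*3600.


V = 0.5*(59.9 - 8.0)*12*3600 + 8.0*12*3600 = 1.4666e+06 m^3


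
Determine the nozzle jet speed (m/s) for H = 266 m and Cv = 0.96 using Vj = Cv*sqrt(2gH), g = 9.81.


Vj = 0.96 * sqrt(2*9.81*266) = 69.3524 m/s


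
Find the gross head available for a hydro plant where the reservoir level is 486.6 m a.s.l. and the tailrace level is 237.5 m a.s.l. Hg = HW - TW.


Hg = 486.6 - 237.5 = 249.1000 m


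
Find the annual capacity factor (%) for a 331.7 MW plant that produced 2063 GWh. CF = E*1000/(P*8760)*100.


CF = 2063 * 1000 / (331.7 * 8760) * 100 = 70.9986 %


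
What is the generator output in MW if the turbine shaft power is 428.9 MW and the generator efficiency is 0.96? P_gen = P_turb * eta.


P_gen = 428.9 * 0.96 = 411.7440 MW


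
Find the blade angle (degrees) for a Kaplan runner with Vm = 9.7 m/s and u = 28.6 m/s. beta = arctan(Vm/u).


beta = arctan(9.7 / 28.6) = 18.7349 degrees


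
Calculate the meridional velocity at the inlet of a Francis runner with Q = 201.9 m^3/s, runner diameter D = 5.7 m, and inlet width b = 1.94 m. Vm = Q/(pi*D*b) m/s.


Vm = 201.9 / (pi * 5.7 * 1.94) = 5.8118 m/s


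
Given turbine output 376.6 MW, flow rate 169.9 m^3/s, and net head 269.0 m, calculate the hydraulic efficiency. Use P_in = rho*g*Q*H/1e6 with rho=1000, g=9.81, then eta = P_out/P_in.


P_in = 1000 * 9.81 * 169.9 * 269.0 / 1e6 = 448.3474 MW
eta = 376.6 / 448.3474 = 0.8400


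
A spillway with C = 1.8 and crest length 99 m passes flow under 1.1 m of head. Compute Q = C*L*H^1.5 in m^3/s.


Q = 1.8 * 99 * 1.1^1.5 = 205.5875 m^3/s


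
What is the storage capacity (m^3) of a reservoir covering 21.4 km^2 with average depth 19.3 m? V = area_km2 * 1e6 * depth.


V = 21.4 * 1e6 * 19.3 = 4.1302e+08 m^3


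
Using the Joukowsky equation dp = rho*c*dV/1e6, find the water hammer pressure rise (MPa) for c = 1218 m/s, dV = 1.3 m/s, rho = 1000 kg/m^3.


dp = 1000 * 1218 * 1.3 / 1e6 = 1.5834 MPa


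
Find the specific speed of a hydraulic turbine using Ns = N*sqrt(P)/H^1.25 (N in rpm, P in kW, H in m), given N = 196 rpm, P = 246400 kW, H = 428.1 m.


Ns = 196 * 246400^0.5 / 428.1^1.25 = 49.9626


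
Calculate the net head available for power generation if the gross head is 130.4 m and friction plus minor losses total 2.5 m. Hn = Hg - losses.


Hn = 130.4 - 2.5 = 127.9000 m


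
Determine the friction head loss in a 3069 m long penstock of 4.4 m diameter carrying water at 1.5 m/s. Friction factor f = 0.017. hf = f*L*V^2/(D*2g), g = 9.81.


hf = 0.017 * 3069 * 1.5^2 / (4.4 * 2 * 9.81) = 1.3598 m


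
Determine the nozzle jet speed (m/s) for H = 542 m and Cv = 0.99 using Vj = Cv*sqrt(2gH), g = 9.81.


Vj = 0.99 * sqrt(2*9.81*542) = 102.0903 m/s


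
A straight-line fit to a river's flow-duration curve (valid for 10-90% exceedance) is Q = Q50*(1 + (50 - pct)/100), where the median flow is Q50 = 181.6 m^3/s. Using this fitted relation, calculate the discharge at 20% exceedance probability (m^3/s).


Q = 181.6 * (1 + (50 - 20)/100) = 236.0800 m^3/s


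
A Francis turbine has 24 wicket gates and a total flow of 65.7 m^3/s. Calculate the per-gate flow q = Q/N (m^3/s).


q = 65.7 / 24 = 2.7375 m^3/s


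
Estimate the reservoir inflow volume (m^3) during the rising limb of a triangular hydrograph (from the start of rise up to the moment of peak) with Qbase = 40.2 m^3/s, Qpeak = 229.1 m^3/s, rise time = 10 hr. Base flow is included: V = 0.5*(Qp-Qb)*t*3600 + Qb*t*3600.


V = 0.5*(229.1 - 40.2)*10*3600 + 40.2*10*3600 = 4.8474e+06 m^3


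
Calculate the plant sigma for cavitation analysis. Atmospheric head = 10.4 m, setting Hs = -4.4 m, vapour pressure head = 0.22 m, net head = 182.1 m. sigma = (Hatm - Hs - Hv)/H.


sigma = (10.4 - (-4.4) - 0.22) / 182.1 = 0.0801


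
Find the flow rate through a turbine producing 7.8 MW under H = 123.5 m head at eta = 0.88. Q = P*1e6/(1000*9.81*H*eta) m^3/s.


Q = 7.8 * 1e6 / (1000 * 9.81 * 123.5 * 0.88) = 7.3160 m^3/s


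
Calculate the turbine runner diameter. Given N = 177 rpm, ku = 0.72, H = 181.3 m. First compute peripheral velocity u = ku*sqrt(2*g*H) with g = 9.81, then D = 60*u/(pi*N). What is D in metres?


u = 0.72 * sqrt(2*9.81*181.3) = 42.9419 m/s
D = 60 * 42.9419 / (pi * 177) = 4.6335 m


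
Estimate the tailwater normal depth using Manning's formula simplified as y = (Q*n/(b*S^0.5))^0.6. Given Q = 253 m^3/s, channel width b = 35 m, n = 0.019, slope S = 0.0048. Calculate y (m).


y = (253 * 0.019 / (35 * 0.0048^0.5))^0.6 = 1.5077 m


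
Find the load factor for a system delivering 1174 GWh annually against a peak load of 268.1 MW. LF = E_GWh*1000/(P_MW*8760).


LF = 1174 * 1000 / (268.1 * 8760) = 0.4999


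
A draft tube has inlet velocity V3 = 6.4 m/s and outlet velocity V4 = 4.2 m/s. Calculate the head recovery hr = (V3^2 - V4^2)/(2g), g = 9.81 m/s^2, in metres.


hr = (6.4^2 - 4.2^2) / (2*9.81) = 1.1886 m


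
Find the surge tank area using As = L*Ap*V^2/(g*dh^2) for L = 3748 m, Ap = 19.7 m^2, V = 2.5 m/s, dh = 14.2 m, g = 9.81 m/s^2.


As = 3748 * 19.7 * 2.5^2 / (9.81 * 14.2^2) = 233.2922 m^2


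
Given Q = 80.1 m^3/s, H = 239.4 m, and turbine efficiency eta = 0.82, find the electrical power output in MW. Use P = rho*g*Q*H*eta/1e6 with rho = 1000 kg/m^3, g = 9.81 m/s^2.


P = 1000 * 9.81 * 80.1 * 239.4 * 0.82 / 1e6 = 154.2551 MW


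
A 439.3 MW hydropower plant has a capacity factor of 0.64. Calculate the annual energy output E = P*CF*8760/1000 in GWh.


E = 439.3 * 0.64 * 8760 / 1000 = 2462.8915 GWh


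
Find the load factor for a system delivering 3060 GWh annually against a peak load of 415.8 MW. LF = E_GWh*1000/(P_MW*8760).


LF = 3060 * 1000 / (415.8 * 8760) = 0.8401


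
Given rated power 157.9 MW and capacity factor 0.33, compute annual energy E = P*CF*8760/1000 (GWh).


E = 157.9 * 0.33 * 8760 / 1000 = 456.4573 GWh


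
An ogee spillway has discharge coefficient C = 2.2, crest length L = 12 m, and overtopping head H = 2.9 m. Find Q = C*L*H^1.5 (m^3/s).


Q = 2.2 * 12 * 2.9^1.5 = 130.3770 m^3/s


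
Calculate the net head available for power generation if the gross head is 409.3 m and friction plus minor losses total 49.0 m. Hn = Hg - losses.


Hn = 409.3 - 49.0 = 360.3000 m


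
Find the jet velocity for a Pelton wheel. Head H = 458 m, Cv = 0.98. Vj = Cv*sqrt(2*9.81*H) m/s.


Vj = 0.98 * sqrt(2*9.81*458) = 92.8984 m/s


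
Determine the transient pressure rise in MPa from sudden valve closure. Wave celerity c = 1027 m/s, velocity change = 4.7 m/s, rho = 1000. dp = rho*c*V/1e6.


dp = 1000 * 1027 * 4.7 / 1e6 = 4.8269 MPa
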